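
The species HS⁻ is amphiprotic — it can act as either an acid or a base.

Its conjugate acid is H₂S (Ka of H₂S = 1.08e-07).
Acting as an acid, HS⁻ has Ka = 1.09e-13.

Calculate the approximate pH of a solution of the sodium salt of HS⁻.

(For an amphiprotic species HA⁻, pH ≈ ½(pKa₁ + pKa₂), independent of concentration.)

pKa₁ = -log(1.08e-07) = 6.97; pKa₂ = -log(1.09e-13) = 12.96. For an amphiprotic species, pH ≈ ½(pKa₁ + pKa₂) = ½(6.97 + 12.96) = 9.96.

pH = 9.96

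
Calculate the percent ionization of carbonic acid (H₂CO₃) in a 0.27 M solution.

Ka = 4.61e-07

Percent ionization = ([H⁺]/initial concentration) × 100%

Using Ka equilibrium: x² + Ka×x - Ka×C = 0. Solving: [H⁺] = 3.5257e-04. Percent = (3.5257e-04/0.27) × 100

Percent ionization = 0.131%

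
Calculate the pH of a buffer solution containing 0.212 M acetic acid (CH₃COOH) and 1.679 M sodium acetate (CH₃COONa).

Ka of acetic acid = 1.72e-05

pKa = -log(1.72e-05) = 4.76. pH = pKa + log([A⁻]/[HA]) = 4.76 + log(1.679/0.212)

pH = 5.66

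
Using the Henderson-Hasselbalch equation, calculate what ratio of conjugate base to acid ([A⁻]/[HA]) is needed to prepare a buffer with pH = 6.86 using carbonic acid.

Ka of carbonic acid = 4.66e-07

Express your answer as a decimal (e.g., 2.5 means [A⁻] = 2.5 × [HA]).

pKa = -log(4.66e-07) = 6.3316. pH = pKa + log([A⁻]/[HA]), so log([A⁻]/[HA]) = pH − pKa = 6.86 − 6.3316 = 0.5284. [A⁻]/[HA] = 10^(0.5284) = 3.38

[A⁻]/[HA] = 3.38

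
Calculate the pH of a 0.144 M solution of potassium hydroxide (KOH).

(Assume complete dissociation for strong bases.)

[OH⁻] = 0.144 M for strong base. pOH = -log[OH⁻] = 0.84, pH = 14 - pOH

pH = 13.16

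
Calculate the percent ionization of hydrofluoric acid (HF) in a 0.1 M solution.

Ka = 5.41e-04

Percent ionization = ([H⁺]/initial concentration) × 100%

Using Ka equilibrium: x² + Ka×x - Ka×C = 0. Solving: [H⁺] = 7.0897e-03. Percent = (7.0897e-03/0.1) × 100

Percent ionization = 7.09%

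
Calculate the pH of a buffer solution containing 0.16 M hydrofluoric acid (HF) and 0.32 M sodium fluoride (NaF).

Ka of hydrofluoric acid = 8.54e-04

pKa = -log(8.54e-04) = 3.07. pH = pKa + log([A⁻]/[HA]) = 3.07 + log(0.32/0.16)

pH = 3.37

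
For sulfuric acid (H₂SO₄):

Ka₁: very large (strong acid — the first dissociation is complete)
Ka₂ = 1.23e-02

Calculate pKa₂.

pKa₂ = -log(Ka₂) = -log(1.23e-02) = 1.91.

pK_{a2} = 1.91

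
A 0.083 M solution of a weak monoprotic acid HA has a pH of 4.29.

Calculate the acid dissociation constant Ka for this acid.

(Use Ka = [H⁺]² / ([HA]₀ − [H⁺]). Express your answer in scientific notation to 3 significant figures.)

[H⁺] = 10^(−pH) = 10^(−4.29) = 5.129e-05 M. For HA ⇌ H⁺ + A⁻, Ka = [H⁺][A⁻]/[HA] = [H⁺]² / ([HA]₀ − [H⁺]) = (5.129e-05)² / (0.083 − 5.129e-05) = 3.17e-08.

K_a = 3.17e-08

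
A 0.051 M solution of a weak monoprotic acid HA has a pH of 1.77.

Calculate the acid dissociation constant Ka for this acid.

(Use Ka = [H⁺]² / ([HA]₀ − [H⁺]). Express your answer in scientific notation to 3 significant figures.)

[H⁺] = 10^(−pH) = 10^(−1.77) = 1.698e-02 M. For HA ⇌ H⁺ + A⁻, Ka = [H⁺][A⁻]/[HA] = [H⁺]² / ([HA]₀ − [H⁺]) = (1.698e-02)² / (0.051 − 1.698e-02) = 8.48e-03.

K_a = 8.48e-03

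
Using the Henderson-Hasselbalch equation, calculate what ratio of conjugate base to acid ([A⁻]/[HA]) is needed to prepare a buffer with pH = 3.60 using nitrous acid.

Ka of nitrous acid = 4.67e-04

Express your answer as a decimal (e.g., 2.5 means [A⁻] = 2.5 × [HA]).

pKa = -log(4.67e-04) = 3.3307. pH = pKa + log([A⁻]/[HA]), so log([A⁻]/[HA]) = pH − pKa = 3.60 − 3.3307 = 0.2693. [A⁻]/[HA] = 10^(0.2693) = 1.86

[A⁻]/[HA] = 1.86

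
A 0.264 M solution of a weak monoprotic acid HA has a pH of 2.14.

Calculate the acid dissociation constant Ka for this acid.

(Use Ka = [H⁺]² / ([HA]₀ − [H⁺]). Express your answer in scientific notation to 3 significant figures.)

[H⁺] = 10^(−pH) = 10^(−2.14) = 7.244e-03 M. For HA ⇌ H⁺ + A⁻, Ka = [H⁺][A⁻]/[HA] = [H⁺]² / ([HA]₀ − [H⁺]) = (7.244e-03)² / (0.264 − 7.244e-03) = 2.04e-04.

K_a = 2.04e-04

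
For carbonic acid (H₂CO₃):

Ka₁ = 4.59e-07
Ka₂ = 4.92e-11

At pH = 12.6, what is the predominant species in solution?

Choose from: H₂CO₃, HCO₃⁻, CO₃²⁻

pKa₁ = 6.34, pKa₂ = 10.31. For a polyprotic acid the predominant species crosses at each pKa: below pKa_n the protonated form dominates, above it the deprotonated form does. At pH = 12.6, the predominant species is CO₃²⁻.

CO₃²⁻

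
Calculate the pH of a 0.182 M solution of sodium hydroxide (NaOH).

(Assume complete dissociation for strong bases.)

[OH⁻] = 0.182 M for strong base. pOH = -log[OH⁻] = 0.74, pH = 14 - pOH

pH = 13.26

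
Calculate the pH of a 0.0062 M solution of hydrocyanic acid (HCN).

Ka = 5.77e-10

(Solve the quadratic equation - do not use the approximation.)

x² + Ka×x - Ka×C = 0. Using quadratic formula: [H⁺] = 1.8911e-06

pH = 5.72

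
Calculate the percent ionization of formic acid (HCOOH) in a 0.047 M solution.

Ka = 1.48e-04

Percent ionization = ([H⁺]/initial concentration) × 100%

Using Ka equilibrium: x² + Ka×x - Ka×C = 0. Solving: [H⁺] = 2.5645e-03. Percent = (2.5645e-03/0.047) × 100

Percent ionization = 5.46%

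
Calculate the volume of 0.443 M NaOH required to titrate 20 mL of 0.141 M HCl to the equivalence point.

At equivalence: moles acid = moles base. moles HCl = 0.141 × 20/1000 = 0.00282 mol. V_base = moles / 0.443 × 1000 = 6.4 mL.

V_{base} = 6.4 mL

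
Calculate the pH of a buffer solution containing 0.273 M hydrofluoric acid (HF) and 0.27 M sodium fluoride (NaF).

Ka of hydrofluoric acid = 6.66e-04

pKa = -log(6.66e-04) = 3.18. pH = pKa + log([A⁻]/[HA]) = 3.18 + log(0.27/0.273)

pH = 3.17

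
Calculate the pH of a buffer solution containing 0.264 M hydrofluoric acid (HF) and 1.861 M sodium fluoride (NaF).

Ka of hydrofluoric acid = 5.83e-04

pKa = -log(5.83e-04) = 3.23. pH = pKa + log([A⁻]/[HA]) = 3.23 + log(1.861/0.264)

pH = 4.08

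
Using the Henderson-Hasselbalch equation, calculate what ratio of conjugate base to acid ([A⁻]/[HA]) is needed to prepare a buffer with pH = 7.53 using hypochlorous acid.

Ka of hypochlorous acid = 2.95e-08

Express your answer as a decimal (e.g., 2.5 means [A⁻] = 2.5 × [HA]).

pKa = -log(2.95e-08) = 7.5302. pH = pKa + log([A⁻]/[HA]), so log([A⁻]/[HA]) = pH − pKa = 7.53 − 7.5302 = -0.0002. [A⁻]/[HA] = 10^(-0.0002) = 1.00

[A⁻]/[HA] = 1.00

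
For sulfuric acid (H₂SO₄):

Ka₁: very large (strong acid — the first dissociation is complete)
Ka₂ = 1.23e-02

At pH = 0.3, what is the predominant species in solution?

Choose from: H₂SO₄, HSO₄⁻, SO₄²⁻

The first dissociation is complete, so H₂SO₄ itself is never the predominant species in water; pKa₂ = -log(1.23e-02) = 1.91. For a polyprotic acid the predominant species crosses at each pKa: below pKa_n the protonated form dominates, above it the deprotonated form does. At pH = 0.3, the predominant species is HSO₄⁻.

HSO₄⁻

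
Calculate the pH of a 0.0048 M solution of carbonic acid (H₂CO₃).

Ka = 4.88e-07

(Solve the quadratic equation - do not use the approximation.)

x² + Ka×x - Ka×C = 0. Using quadratic formula: [H⁺] = 4.8155e-05

pH = 4.32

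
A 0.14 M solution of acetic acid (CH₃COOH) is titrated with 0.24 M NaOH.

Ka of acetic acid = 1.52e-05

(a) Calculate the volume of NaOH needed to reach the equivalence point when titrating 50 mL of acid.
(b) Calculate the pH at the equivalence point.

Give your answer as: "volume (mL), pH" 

moles acid = 0.14 × 50/1000 = 0.007 mol; V_base = moles/0.24 × 1000 = 29.2 mL. At equivalence only the conjugate base is present: [A⁻] = 0.007/0.079 = 8.8421e-02 M. Kb = Kw/Ka = 6.58e-10; [OH⁻] = √(Kb × [A⁻]) = 7.6270e-06; pOH = 5.12; pH = 14 - pOH = 8.88.

V = 29.2 mL, pH = 8.88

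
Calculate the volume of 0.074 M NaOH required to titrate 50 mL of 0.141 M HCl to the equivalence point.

At equivalence: moles acid = moles base. moles HCl = 0.141 × 50/1000 = 0.00705 mol. V_base = moles / 0.074 × 1000 = 95.3 mL.

V_{base} = 95.3 mL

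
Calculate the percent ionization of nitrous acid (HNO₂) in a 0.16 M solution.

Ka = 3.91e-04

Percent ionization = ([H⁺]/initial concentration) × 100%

Using Ka equilibrium: x² + Ka×x - Ka×C = 0. Solving: [H⁺] = 7.7164e-03. Percent = (7.7164e-03/0.16) × 100

Percent ionization = 4.82%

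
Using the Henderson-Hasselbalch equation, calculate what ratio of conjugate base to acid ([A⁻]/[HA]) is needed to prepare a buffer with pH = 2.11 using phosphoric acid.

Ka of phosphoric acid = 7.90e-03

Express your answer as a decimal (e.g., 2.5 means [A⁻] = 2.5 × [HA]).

pKa = -log(7.90e-03) = 2.1024. pH = pKa + log([A⁻]/[HA]), so log([A⁻]/[HA]) = pH − pKa = 2.11 − 2.1024 = 0.0076. [A⁻]/[HA] = 10^(0.0076) = 1.02

[A⁻]/[HA] = 1.02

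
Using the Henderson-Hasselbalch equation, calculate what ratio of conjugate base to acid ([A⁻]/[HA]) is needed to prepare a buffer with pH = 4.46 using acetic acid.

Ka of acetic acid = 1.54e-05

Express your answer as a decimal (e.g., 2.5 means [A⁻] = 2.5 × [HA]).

pKa = -log(1.54e-05) = 4.8125. pH = pKa + log([A⁻]/[HA]), so log([A⁻]/[HA]) = pH − pKa = 4.46 − 4.8125 = -0.3525. [A⁻]/[HA] = 10^(-0.3525) = 0.444

[A⁻]/[HA] = 0.444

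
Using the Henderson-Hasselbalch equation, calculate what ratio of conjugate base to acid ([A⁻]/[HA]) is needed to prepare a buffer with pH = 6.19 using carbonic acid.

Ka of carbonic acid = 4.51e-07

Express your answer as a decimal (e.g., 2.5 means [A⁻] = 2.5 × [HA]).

pKa = -log(4.51e-07) = 6.3458. pH = pKa + log([A⁻]/[HA]), so log([A⁻]/[HA]) = pH − pKa = 6.19 − 6.3458 = -0.1558. [A⁻]/[HA] = 10^(-0.1558) = 0.699

[A⁻]/[HA] = 0.699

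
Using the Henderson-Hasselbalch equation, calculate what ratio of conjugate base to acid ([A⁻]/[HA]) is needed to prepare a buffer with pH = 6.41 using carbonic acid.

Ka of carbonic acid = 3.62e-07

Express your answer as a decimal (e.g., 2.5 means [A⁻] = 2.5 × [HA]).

pKa = -log(3.62e-07) = 6.4413. pH = pKa + log([A⁻]/[HA]), so log([A⁻]/[HA]) = pH − pKa = 6.41 − 6.4413 = -0.0313. [A⁻]/[HA] = 10^(-0.0313) = 0.930

[A⁻]/[HA] = 0.930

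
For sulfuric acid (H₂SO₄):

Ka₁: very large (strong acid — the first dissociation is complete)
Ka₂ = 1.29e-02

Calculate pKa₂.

pKa₂ = -log(Ka₂) = -log(1.29e-02) = 1.89.

pK_{a2} = 1.89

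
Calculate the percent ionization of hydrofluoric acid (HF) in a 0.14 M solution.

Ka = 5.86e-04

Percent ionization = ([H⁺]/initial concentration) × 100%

Using Ka equilibrium: x² + Ka×x - Ka×C = 0. Solving: [H⁺] = 8.7693e-03. Percent = (8.7693e-03/0.14) × 100

Percent ionization = 6.26%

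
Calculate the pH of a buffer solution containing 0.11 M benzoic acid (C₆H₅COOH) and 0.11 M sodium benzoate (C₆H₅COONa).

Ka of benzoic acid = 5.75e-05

pKa = -log(5.75e-05) = 4.24. pH = pKa + log([A⁻]/[HA]) = 4.24 + log(0.11/0.11)

pH = 4.24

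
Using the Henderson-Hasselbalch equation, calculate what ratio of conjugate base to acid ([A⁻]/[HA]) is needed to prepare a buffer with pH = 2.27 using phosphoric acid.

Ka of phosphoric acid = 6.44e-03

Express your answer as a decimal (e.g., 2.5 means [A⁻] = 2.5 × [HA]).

pKa = -log(6.44e-03) = 2.1911. pH = pKa + log([A⁻]/[HA]), so log([A⁻]/[HA]) = pH − pKa = 2.27 − 2.1911 = 0.0789. [A⁻]/[HA] = 10^(0.0789) = 1.20

[A⁻]/[HA] = 1.20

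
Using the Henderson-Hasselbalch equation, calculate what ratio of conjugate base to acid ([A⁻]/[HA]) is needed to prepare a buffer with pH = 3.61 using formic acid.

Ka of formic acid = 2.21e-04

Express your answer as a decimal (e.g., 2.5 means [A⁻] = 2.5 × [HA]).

pKa = -log(2.21e-04) = 3.6556. pH = pKa + log([A⁻]/[HA]), so log([A⁻]/[HA]) = pH − pKa = 3.61 − 3.6556 = -0.0456. [A⁻]/[HA] = 10^(-0.0456) = 0.900

[A⁻]/[HA] = 0.900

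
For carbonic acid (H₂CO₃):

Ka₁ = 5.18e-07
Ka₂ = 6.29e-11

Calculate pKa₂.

pKa₂ = -log(Ka₂) = -log(6.29e-11) = 10.20.

pK_{a2} = 10.20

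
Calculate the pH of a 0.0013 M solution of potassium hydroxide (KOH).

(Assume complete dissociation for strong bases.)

[OH⁻] = 0.0013 M for strong base. pOH = -log[OH⁻] = 2.89, pH = 14 - pOH

pH = 11.11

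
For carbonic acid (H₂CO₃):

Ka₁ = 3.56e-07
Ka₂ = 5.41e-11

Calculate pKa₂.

pKa₂ = -log(Ka₂) = -log(5.41e-11) = 10.27.

pK_{a2} = 10.27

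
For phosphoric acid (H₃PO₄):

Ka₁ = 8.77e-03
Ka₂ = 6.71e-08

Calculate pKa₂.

pKa₂ = -log(Ka₂) = -log(6.71e-08) = 7.17.

pK_{a2} = 7.17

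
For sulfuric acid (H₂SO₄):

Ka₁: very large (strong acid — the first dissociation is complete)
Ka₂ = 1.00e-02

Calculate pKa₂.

pKa₂ = -log(Ka₂) = -log(1.00e-02) = 2.00.

pK_{a2} = 2.00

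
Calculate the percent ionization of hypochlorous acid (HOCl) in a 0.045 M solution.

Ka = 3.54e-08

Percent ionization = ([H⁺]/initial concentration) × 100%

Using Ka equilibrium: x² + Ka×x - Ka×C = 0. Solving: [H⁺] = 3.9895e-05. Percent = (3.9895e-05/0.045) × 100

Percent ionization = 0.0887%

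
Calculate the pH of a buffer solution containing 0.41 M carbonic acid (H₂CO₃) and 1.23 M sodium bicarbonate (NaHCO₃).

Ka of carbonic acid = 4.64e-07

pKa = -log(4.64e-07) = 6.33. pH = pKa + log([A⁻]/[HA]) = 6.33 + log(1.23/0.41)

pH = 6.81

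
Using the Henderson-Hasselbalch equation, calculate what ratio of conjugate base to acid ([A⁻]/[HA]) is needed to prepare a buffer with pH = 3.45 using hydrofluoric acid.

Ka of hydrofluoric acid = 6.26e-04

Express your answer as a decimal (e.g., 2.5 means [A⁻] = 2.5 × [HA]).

pKa = -log(6.26e-04) = 3.2034. pH = pKa + log([A⁻]/[HA]), so log([A⁻]/[HA]) = pH − pKa = 3.45 − 3.2034 = 0.2466. [A⁻]/[HA] = 10^(0.2466) = 1.76

[A⁻]/[HA] = 1.76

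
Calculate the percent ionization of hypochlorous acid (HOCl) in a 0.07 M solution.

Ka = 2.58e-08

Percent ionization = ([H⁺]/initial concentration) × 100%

Using Ka equilibrium: x² + Ka×x - Ka×C = 0. Solving: [H⁺] = 4.2484e-05. Percent = (4.2484e-05/0.07) × 100

Percent ionization = 0.0607%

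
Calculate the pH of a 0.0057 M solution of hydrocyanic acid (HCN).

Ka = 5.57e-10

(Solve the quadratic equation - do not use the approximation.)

x² + Ka×x - Ka×C = 0. Using quadratic formula: [H⁺] = 1.7815e-06

pH = 5.75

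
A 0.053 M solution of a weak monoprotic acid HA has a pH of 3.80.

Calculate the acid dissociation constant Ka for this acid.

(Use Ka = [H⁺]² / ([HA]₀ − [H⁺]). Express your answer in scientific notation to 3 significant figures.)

[H⁺] = 10^(−pH) = 10^(−3.80) = 1.585e-04 M. For HA ⇌ H⁺ + A⁻, Ka = [H⁺][A⁻]/[HA] = [H⁺]² / ([HA]₀ − [H⁺]) = (1.585e-04)² / (0.053 − 1.585e-04) = 4.75e-07.

K_a = 4.75e-07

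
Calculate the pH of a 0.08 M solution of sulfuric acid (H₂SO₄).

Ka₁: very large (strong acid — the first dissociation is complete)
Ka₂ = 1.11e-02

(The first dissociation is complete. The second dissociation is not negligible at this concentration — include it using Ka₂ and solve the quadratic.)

First dissociation is complete: [H⁺]₀ = [HSO₄⁻]₀ = C = 0.08 M. Second dissociation HSO₄⁻ ⇌ H⁺ + SO₄²⁻: let x = [SO₄²⁻]. Ka₂ = (C + x)·x / (C − x) = 1.11e-02 → x² + (C + Ka₂)·x − Ka₂·C = 0 → x² + 0.09110·x − 8.880e-04 = 0. x = (−0.09110 + √(0.09110² + 4 × 8.880e-04)) / 2 = 8.8816e-03 M. [H⁺] = C + x = 0.08 + 8.8816e-03 = 8.8882e-02 M. pH = -log(8.8882e-02) = 1.05.

pH = 1.05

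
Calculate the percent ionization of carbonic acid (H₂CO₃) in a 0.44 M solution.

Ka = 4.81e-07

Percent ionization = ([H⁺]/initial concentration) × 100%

Using Ka equilibrium: x² + Ka×x - Ka×C = 0. Solving: [H⁺] = 4.5980e-04. Percent = (4.5980e-04/0.44) × 100

Percent ionization = 0.105%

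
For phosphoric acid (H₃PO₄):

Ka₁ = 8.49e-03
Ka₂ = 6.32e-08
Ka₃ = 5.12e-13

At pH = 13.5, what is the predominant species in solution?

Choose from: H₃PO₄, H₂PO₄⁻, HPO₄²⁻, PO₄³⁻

pKa₁ = 2.07, pKa₂ = 7.20, pKa₃ = 12.29. For a polyprotic acid the predominant species crosses at each pKa: below pKa_n the protonated form dominates, above it the deprotonated form does. At pH = 13.5, the predominant species is PO₄³⁻.

PO₄³⁻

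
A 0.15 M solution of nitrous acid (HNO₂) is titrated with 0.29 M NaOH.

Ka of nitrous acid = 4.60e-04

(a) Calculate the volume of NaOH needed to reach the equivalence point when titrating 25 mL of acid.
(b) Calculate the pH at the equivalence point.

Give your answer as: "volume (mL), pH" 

moles acid = 0.15 × 25/1000 = 0.00375 mol; V_base = moles/0.29 × 1000 = 12.9 mL. At equivalence only the conjugate base is present: [A⁻] = 0.00375/0.038 = 9.8864e-02 M. Kb = Kw/Ka = 2.17e-11; [OH⁻] = √(Kb × [A⁻]) = 1.4660e-06; pOH = 5.83; pH = 14 - pOH = 8.17.

V = 12.9 mL, pH = 8.17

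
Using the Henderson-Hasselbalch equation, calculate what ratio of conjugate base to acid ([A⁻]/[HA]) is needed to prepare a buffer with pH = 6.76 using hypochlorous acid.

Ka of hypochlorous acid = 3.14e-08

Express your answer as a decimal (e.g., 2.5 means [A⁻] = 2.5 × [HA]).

pKa = -log(3.14e-08) = 7.5031. pH = pKa + log([A⁻]/[HA]), so log([A⁻]/[HA]) = pH − pKa = 6.76 − 7.5031 = -0.7431. [A⁻]/[HA] = 10^(-0.7431) = 0.181

[A⁻]/[HA] = 0.181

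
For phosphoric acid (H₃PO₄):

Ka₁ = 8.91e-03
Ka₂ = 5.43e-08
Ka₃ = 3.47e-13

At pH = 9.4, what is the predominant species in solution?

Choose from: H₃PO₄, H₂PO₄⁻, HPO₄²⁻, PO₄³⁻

pKa₁ = 2.05, pKa₂ = 7.27, pKa₃ = 12.46. For a polyprotic acid the predominant species crosses at each pKa: below pKa_n the protonated form dominates, above it the deprotonated form does. At pH = 9.4, the predominant species is HPO₄²⁻.

HPO₄²⁻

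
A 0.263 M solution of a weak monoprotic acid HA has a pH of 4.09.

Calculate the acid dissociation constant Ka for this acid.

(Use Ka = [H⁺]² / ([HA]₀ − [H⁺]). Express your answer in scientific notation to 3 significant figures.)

[H⁺] = 10^(−pH) = 10^(−4.09) = 8.128e-05 M. For HA ⇌ H⁺ + A⁻, Ka = [H⁺][A⁻]/[HA] = [H⁺]² / ([HA]₀ − [H⁺]) = (8.128e-05)² / (0.263 − 8.128e-05) = 2.51e-08.

K_a = 2.51e-08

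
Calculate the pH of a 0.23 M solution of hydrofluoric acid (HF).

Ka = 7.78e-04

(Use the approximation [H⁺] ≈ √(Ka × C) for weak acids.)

[H⁺] = √(Ka × C) = √(7.78e-04 × 0.23) = 1.3377e-02. pH = -log(1.3377e-02)

pH = 1.87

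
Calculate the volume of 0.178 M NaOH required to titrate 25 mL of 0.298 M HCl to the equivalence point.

At equivalence: moles acid = moles base. moles HCl = 0.298 × 25/1000 = 0.00745 mol. V_base = moles / 0.178 × 1000 = 41.9 mL.

V_{base} = 41.9 mL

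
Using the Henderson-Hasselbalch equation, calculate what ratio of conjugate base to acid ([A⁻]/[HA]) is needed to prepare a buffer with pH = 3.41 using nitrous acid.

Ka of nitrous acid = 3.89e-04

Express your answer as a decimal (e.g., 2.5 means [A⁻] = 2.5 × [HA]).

pKa = -log(3.89e-04) = 3.4101. pH = pKa + log([A⁻]/[HA]), so log([A⁻]/[HA]) = pH − pKa = 3.41 − 3.4101 = -0.0001. [A⁻]/[HA] = 10^(-0.0001) = 1.00

[A⁻]/[HA] = 1.00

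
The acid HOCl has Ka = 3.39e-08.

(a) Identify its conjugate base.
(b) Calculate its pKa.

(a) The conjugate base is formed by removing one H⁺ from HOCl, giving OCl⁻. (b) pKa = -log(Ka) = -log(3.39e-08) = 7.47.

Conjugate base: OCl⁻; pK_a = 7.47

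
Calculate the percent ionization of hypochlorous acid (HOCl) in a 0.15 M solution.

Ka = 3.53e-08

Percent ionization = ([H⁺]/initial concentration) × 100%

Using Ka equilibrium: x² + Ka×x - Ka×C = 0. Solving: [H⁺] = 7.2749e-05. Percent = (7.2749e-05/0.15) × 100

Percent ionization = 0.0485%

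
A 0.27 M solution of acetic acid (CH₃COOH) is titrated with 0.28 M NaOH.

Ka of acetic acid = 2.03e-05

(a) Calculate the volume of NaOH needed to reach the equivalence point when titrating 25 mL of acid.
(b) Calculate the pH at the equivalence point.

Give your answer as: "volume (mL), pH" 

moles acid = 0.27 × 25/1000 = 0.00675 mol; V_base = moles/0.28 × 1000 = 24.1 mL. At equivalence only the conjugate base is present: [A⁻] = 0.00675/0.049 = 1.3745e-01 M. Kb = Kw/Ka = 4.93e-10; [OH⁻] = √(Kb × [A⁻]) = 8.2287e-06; pOH = 5.08; pH = 14 - pOH = 8.92.

V = 24.1 mL, pH = 8.92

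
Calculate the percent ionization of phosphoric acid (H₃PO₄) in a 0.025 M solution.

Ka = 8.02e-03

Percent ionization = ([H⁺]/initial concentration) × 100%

Using Ka equilibrium: x² + Ka×x - Ka×C = 0. Solving: [H⁺] = 1.0707e-02. Percent = (1.0707e-02/0.025) × 100

Percent ionization = 42.8%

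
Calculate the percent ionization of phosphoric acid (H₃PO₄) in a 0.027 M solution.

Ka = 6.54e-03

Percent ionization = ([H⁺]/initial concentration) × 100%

Using Ka equilibrium: x² + Ka×x - Ka×C = 0. Solving: [H⁺] = 1.0415e-02. Percent = (1.0415e-02/0.027) × 100

Percent ionization = 38.6%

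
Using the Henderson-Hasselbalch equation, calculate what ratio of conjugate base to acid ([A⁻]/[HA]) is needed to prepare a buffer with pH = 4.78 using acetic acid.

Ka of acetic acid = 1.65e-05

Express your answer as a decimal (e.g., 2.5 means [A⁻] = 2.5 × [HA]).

pKa = -log(1.65e-05) = 4.7825. pH = pKa + log([A⁻]/[HA]), so log([A⁻]/[HA]) = pH − pKa = 4.78 − 4.7825 = -0.0025. [A⁻]/[HA] = 10^(-0.0025) = 0.994

[A⁻]/[HA] = 0.994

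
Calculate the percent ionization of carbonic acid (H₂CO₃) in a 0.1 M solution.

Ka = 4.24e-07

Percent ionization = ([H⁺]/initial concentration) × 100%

Using Ka equilibrium: x² + Ka×x - Ka×C = 0. Solving: [H⁺] = 2.0570e-04. Percent = (2.0570e-04/0.1) × 100

Percent ionization = 0.206%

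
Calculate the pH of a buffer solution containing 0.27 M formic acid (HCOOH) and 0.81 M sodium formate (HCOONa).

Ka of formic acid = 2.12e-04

pKa = -log(2.12e-04) = 3.67. pH = pKa + log([A⁻]/[HA]) = 3.67 + log(0.81/0.27)

pH = 4.15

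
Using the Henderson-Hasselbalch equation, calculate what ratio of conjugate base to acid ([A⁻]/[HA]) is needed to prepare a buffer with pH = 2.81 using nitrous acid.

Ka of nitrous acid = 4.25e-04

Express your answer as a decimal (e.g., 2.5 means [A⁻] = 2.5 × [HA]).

pKa = -log(4.25e-04) = 3.3716. pH = pKa + log([A⁻]/[HA]), so log([A⁻]/[HA]) = pH − pKa = 2.81 − 3.3716 = -0.5616. [A⁻]/[HA] = 10^(-0.5616) = 0.274

[A⁻]/[HA] = 0.274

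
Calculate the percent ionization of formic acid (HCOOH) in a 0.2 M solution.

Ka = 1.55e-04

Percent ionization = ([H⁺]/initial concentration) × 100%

Using Ka equilibrium: x² + Ka×x - Ka×C = 0. Solving: [H⁺] = 5.4908e-03. Percent = (5.4908e-03/0.2) × 100

Percent ionization = 2.75%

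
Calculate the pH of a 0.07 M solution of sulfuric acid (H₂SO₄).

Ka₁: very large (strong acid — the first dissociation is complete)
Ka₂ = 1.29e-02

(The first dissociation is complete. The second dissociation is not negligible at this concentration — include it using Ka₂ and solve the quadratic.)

First dissociation is complete: [H⁺]₀ = [HSO₄⁻]₀ = C = 0.07 M. Second dissociation HSO₄⁻ ⇌ H⁺ + SO₄²⁻: let x = [SO₄²⁻]. Ka₂ = (C + x)·x / (C − x) = 1.29e-02 → x² + (C + Ka₂)·x − Ka₂·C = 0 → x² + 0.08290·x − 9.030e-04 = 0. x = (−0.08290 + √(0.08290² + 4 × 9.030e-04)) / 2 = 9.7467e-03 M. [H⁺] = C + x = 0.07 + 9.7467e-03 = 7.9747e-02 M. pH = -log(7.9747e-02) = 1.10.

pH = 1.10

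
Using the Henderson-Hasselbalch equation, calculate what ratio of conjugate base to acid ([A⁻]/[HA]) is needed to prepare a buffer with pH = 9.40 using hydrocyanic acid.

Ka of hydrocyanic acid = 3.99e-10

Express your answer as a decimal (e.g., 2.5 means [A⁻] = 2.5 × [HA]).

pKa = -log(3.99e-10) = 9.3990. pH = pKa + log([A⁻]/[HA]), so log([A⁻]/[HA]) = pH − pKa = 9.40 − 9.3990 = 0.0010. [A⁻]/[HA] = 10^(0.0010) = 1.00

[A⁻]/[HA] = 1.00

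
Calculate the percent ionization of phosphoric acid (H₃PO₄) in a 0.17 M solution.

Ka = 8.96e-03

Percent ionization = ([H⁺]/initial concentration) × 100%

Using Ka equilibrium: x² + Ka×x - Ka×C = 0. Solving: [H⁺] = 3.4804e-02. Percent = (3.4804e-02/0.17) × 100

Percent ionization = 20.5%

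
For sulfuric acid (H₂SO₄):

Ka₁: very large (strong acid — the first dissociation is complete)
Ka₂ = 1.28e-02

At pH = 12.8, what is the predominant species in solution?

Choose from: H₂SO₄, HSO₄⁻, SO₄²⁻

The first dissociation is complete, so H₂SO₄ itself is never the predominant species in water; pKa₂ = -log(1.28e-02) = 1.89. For a polyprotic acid the predominant species crosses at each pKa: below pKa_n the protonated form dominates, above it the deprotonated form does. At pH = 12.8, the predominant species is SO₄²⁻.

SO₄²⁻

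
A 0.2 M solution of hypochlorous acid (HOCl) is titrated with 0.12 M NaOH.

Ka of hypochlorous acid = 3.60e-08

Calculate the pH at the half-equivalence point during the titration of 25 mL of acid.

At half-equivalence [HA] = [A⁻], so Henderson-Hasselbalch gives pH = pKa = -log(3.60e-08) = 7.44.

pH = pKa = 7.44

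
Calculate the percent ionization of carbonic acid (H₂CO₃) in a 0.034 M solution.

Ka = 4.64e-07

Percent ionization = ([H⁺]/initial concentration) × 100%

Using Ka equilibrium: x² + Ka×x - Ka×C = 0. Solving: [H⁺] = 1.2537e-04. Percent = (1.2537e-04/0.034) × 100

Percent ionization = 0.369%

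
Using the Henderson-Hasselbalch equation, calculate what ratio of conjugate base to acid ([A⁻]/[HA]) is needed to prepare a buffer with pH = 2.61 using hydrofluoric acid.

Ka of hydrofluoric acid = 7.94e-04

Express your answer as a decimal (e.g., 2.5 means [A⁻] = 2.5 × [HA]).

pKa = -log(7.94e-04) = 3.1002. pH = pKa + log([A⁻]/[HA]), so log([A⁻]/[HA]) = pH − pKa = 2.61 − 3.1002 = -0.4902. [A⁻]/[HA] = 10^(-0.4902) = 0.323

[A⁻]/[HA] = 0.323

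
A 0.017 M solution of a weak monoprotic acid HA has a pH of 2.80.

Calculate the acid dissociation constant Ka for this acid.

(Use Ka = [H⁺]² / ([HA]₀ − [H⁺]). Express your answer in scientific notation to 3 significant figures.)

[H⁺] = 10^(−pH) = 10^(−2.80) = 1.585e-03 M. For HA ⇌ H⁺ + A⁻, Ka = [H⁺][A⁻]/[HA] = [H⁺]² / ([HA]₀ − [H⁺]) = (1.585e-03)² / (0.017 − 1.585e-03) = 1.63e-04.

K_a = 1.63e-04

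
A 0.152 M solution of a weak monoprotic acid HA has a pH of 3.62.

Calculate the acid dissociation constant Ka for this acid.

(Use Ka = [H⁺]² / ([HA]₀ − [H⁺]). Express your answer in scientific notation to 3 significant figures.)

[H⁺] = 10^(−pH) = 10^(−3.62) = 2.399e-04 M. For HA ⇌ H⁺ + A⁻, Ka = [H⁺][A⁻]/[HA] = [H⁺]² / ([HA]₀ − [H⁺]) = (2.399e-04)² / (0.152 − 2.399e-04) = 3.79e-07.

K_a = 3.79e-07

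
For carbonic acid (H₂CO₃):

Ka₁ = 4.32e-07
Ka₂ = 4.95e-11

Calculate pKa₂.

pKa₂ = -log(Ka₂) = -log(4.95e-11) = 10.31.

pK_{a2} = 10.31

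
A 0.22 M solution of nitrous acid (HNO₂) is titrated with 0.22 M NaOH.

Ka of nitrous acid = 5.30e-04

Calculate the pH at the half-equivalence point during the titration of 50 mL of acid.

At half-equivalence [HA] = [A⁻], so Henderson-Hasselbalch gives pH = pKa = -log(5.30e-04) = 3.28.

pH = pKa = 3.28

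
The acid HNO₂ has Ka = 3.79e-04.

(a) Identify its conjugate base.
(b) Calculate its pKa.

(a) The conjugate base is formed by removing one H⁺ from HNO₂, giving NO₂⁻. (b) pKa = -log(Ka) = -log(3.79e-04) = 3.42.

Conjugate base: NO₂⁻; pK_a = 3.42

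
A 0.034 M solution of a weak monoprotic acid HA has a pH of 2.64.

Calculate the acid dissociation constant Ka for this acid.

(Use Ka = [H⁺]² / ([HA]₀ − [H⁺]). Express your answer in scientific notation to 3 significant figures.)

[H⁺] = 10^(−pH) = 10^(−2.64) = 2.291e-03 M. For HA ⇌ H⁺ + A⁻, Ka = [H⁺][A⁻]/[HA] = [H⁺]² / ([HA]₀ − [H⁺]) = (2.291e-03)² / (0.034 − 2.291e-03) = 1.66e-04.

K_a = 1.66e-04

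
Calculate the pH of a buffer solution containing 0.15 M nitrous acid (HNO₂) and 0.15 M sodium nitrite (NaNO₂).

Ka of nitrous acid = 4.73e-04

pKa = -log(4.73e-04) = 3.33. pH = pKa + log([A⁻]/[HA]) = 3.33 + log(0.15/0.15)

pH = 3.33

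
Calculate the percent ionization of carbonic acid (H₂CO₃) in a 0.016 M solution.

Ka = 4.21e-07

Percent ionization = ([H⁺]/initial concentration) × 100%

Using Ka equilibrium: x² + Ka×x - Ka×C = 0. Solving: [H⁺] = 8.1863e-05. Percent = (8.1863e-05/0.016) × 100

Percent ionization = 0.512%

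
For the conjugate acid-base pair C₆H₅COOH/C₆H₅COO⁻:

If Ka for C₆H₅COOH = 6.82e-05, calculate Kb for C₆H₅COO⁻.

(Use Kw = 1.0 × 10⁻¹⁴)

For a conjugate pair Ka × Kb = Kw, so Kb = Kw/Ka = 1.0 × 10⁻¹⁴ / 6.82e-05 = 1.47e-10.

K_b = 1.47e-10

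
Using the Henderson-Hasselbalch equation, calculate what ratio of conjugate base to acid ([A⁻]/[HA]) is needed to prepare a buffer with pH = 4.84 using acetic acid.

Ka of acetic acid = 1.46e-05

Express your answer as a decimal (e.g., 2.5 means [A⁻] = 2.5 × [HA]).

pKa = -log(1.46e-05) = 4.8356. pH = pKa + log([A⁻]/[HA]), so log([A⁻]/[HA]) = pH − pKa = 4.84 − 4.8356 = 0.0044. [A⁻]/[HA] = 10^(0.0044) = 1.01

[A⁻]/[HA] = 1.01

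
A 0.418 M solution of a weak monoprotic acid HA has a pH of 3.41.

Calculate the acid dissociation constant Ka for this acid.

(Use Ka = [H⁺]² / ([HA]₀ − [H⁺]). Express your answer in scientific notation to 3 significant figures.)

[H⁺] = 10^(−pH) = 10^(−3.41) = 3.890e-04 M. For HA ⇌ H⁺ + A⁻, Ka = [H⁺][A⁻]/[HA] = [H⁺]² / ([HA]₀ − [H⁺]) = (3.890e-04)² / (0.418 − 3.890e-04) = 3.62e-07.

K_a = 3.62e-07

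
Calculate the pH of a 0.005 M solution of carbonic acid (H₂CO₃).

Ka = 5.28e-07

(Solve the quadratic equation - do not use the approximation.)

x² + Ka×x - Ka×C = 0. Using quadratic formula: [H⁺] = 5.1118e-05

pH = 4.29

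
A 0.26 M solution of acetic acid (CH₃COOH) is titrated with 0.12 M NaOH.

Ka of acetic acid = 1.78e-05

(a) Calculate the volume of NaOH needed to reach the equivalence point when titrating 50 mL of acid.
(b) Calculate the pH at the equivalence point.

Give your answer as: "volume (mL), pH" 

moles acid = 0.26 × 50/1000 = 0.013 mol; V_base = moles/0.12 × 1000 = 108.3 mL. At equivalence only the conjugate base is present: [A⁻] = 0.013/0.158 = 8.2105e-02 M. Kb = Kw/Ka = 5.62e-10; [OH⁻] = √(Kb × [A⁻]) = 6.7917e-06; pOH = 5.17; pH = 14 - pOH = 8.83.

V = 108.3 mL, pH = 8.83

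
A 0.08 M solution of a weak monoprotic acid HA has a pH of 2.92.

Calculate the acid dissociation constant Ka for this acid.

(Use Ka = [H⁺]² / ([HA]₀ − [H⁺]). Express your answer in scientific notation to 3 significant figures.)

[H⁺] = 10^(−pH) = 10^(−2.92) = 1.202e-03 M. For HA ⇌ H⁺ + A⁻, Ka = [H⁺][A⁻]/[HA] = [H⁺]² / ([HA]₀ − [H⁺]) = (1.202e-03)² / (0.08 − 1.202e-03) = 1.83e-05.

K_a = 1.83e-05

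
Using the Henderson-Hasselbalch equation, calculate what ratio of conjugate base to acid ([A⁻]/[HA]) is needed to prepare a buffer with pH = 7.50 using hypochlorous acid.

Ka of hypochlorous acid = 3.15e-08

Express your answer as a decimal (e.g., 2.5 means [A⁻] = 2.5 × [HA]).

pKa = -log(3.15e-08) = 7.5017. pH = pKa + log([A⁻]/[HA]), so log([A⁻]/[HA]) = pH − pKa = 7.50 − 7.5017 = -0.0017. [A⁻]/[HA] = 10^(-0.0017) = 0.996

[A⁻]/[HA] = 0.996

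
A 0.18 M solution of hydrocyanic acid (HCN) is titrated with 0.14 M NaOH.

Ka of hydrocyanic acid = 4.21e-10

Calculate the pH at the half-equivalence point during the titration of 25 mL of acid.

At half-equivalence [HA] = [A⁻], so Henderson-Hasselbalch gives pH = pKa = -log(4.21e-10) = 9.38.

pH = pKa = 9.38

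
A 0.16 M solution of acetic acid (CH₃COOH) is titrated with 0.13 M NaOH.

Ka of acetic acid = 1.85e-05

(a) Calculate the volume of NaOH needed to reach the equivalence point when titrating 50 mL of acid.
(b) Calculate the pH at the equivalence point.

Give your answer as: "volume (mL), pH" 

moles acid = 0.16 × 50/1000 = 0.008 mol; V_base = moles/0.13 × 1000 = 61.5 mL. At equivalence only the conjugate base is present: [A⁻] = 0.008/0.112 = 7.1724e-02 M. Kb = Kw/Ka = 5.41e-10; [OH⁻] = √(Kb × [A⁻]) = 6.2265e-06; pOH = 5.21; pH = 14 - pOH = 8.79.

V = 61.5 mL, pH = 8.79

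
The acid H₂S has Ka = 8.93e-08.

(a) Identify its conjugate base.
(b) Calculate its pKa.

(a) The conjugate base is formed by removing one H⁺ from H₂S, giving HS⁻. (b) pKa = -log(Ka) = -log(8.93e-08) = 7.05.

Conjugate base: HS⁻; pK_a = 7.05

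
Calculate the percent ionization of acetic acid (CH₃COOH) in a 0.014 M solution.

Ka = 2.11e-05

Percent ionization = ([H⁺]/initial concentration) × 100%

Using Ka equilibrium: x² + Ka×x - Ka×C = 0. Solving: [H⁺] = 5.3306e-04. Percent = (5.3306e-04/0.014) × 100

Percent ionization = 3.81%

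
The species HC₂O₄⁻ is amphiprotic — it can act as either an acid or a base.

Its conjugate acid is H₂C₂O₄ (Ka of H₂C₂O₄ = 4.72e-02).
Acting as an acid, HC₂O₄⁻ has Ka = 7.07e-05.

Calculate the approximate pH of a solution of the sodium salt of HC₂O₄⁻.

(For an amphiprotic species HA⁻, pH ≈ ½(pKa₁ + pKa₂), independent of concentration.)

pKa₁ = -log(4.72e-02) = 1.33; pKa₂ = -log(7.07e-05) = 4.15. For an amphiprotic species, pH ≈ ½(pKa₁ + pKa₂) = ½(1.33 + 4.15) = 2.74.

pH = 2.74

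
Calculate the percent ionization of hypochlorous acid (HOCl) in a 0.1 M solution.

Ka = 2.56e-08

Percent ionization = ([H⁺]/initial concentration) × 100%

Using Ka equilibrium: x² + Ka×x - Ka×C = 0. Solving: [H⁺] = 5.0584e-05. Percent = (5.0584e-05/0.1) × 100

Percent ionization = 0.0506%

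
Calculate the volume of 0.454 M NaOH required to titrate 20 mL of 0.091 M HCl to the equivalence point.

At equivalence: moles acid = moles base. moles HCl = 0.091 × 20/1000 = 0.00182 mol. V_base = moles / 0.454 × 1000 = 4.0 mL.

V_{base} = 4.0 mL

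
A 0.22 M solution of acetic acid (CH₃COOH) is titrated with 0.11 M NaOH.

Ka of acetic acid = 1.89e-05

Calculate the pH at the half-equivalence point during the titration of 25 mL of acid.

At half-equivalence [HA] = [A⁻], so Henderson-Hasselbalch gives pH = pKa = -log(1.89e-05) = 4.72.

pH = pKa = 4.72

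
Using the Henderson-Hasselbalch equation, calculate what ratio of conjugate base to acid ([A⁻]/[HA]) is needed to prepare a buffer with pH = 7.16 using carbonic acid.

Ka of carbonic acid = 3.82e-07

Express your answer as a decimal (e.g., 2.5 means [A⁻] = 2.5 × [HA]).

pKa = -log(3.82e-07) = 6.4179. pH = pKa + log([A⁻]/[HA]), so log([A⁻]/[HA]) = pH − pKa = 7.16 − 6.4179 = 0.7421. [A⁻]/[HA] = 10^(0.7421) = 5.52

[A⁻]/[HA] = 5.52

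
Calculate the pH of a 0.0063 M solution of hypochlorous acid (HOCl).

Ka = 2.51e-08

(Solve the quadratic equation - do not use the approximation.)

x² + Ka×x - Ka×C = 0. Using quadratic formula: [H⁺] = 1.2562e-05

pH = 4.90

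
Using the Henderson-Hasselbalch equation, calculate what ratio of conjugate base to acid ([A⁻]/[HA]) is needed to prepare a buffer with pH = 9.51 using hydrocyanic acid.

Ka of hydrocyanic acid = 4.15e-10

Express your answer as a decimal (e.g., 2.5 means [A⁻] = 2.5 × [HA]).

pKa = -log(4.15e-10) = 9.3820. pH = pKa + log([A⁻]/[HA]), so log([A⁻]/[HA]) = pH − pKa = 9.51 − 9.3820 = 0.1280. [A⁻]/[HA] = 10^(0.1280) = 1.34

[A⁻]/[HA] = 1.34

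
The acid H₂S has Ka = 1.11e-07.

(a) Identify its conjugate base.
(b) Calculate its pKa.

(a) The conjugate base is formed by removing one H⁺ from H₂S, giving HS⁻. (b) pKa = -log(Ka) = -log(1.11e-07) = 6.95.

Conjugate base: HS⁻; pK_a = 6.95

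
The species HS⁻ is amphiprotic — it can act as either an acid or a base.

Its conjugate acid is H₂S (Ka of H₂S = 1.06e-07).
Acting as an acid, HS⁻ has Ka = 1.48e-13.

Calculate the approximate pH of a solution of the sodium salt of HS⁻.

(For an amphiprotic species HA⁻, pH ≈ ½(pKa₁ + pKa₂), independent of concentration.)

pKa₁ = -log(1.06e-07) = 6.97; pKa₂ = -log(1.48e-13) = 12.83. For an amphiprotic species, pH ≈ ½(pKa₁ + pKa₂) = ½(6.97 + 12.83) = 9.90.

pH = 9.90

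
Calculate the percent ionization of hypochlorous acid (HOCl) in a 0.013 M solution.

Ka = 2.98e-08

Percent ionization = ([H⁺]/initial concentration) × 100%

Using Ka equilibrium: x² + Ka×x - Ka×C = 0. Solving: [H⁺] = 1.9668e-05. Percent = (1.9668e-05/0.013) × 100

Percent ionization = 0.151%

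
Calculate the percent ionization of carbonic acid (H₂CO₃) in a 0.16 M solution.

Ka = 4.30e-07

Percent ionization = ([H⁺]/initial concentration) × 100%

Using Ka equilibrium: x² + Ka×x - Ka×C = 0. Solving: [H⁺] = 2.6208e-04. Percent = (2.6208e-04/0.16) × 100

Percent ionization = 0.164%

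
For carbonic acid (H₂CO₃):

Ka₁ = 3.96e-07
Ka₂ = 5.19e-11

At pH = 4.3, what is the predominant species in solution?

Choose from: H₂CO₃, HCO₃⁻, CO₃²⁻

pKa₁ = 6.40, pKa₂ = 10.28. For a polyprotic acid the predominant species crosses at each pKa: below pKa_n the protonated form dominates, above it the deprotonated form does. At pH = 4.3, the predominant species is H₂CO₃.

H₂CO₃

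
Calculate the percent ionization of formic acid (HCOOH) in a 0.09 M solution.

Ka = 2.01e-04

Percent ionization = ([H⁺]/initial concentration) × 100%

Using Ka equilibrium: x² + Ka×x - Ka×C = 0. Solving: [H⁺] = 4.1539e-03. Percent = (4.1539e-03/0.09) × 100

Percent ionization = 4.62%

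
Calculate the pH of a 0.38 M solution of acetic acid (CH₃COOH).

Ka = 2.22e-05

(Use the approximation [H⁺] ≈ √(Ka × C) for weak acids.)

[H⁺] = √(Ka × C) = √(2.22e-05 × 0.38) = 2.9045e-03. pH = -log(2.9045e-03)

pH = 2.54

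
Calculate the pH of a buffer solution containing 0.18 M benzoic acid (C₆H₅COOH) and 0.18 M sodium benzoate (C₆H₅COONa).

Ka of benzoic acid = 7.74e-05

pKa = -log(7.74e-05) = 4.11. pH = pKa + log([A⁻]/[HA]) = 4.11 + log(0.18/0.18)

pH = 4.11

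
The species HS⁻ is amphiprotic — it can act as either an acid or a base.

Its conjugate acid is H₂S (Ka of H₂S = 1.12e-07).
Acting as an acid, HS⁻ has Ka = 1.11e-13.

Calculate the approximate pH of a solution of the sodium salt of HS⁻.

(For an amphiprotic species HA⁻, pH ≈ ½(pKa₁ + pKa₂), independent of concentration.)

pKa₁ = -log(1.12e-07) = 6.95; pKa₂ = -log(1.11e-13) = 12.95. For an amphiprotic species, pH ≈ ½(pKa₁ + pKa₂) = ½(6.95 + 12.95) = 9.95.

pH = 9.95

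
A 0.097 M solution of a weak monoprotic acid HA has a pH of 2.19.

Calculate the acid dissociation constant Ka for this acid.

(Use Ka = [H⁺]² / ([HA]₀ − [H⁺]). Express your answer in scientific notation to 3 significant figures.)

[H⁺] = 10^(−pH) = 10^(−2.19) = 6.457e-03 M. For HA ⇌ H⁺ + A⁻, Ka = [H⁺][A⁻]/[HA] = [H⁺]² / ([HA]₀ − [H⁺]) = (6.457e-03)² / (0.097 − 6.457e-03) = 4.60e-04.

K_a = 4.60e-04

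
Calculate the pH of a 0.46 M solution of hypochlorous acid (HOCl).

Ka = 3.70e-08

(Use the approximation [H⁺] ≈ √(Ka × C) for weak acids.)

[H⁺] = √(Ka × C) = √(3.70e-08 × 0.46) = 1.3046e-04. pH = -log(1.3046e-04)

pH = 3.88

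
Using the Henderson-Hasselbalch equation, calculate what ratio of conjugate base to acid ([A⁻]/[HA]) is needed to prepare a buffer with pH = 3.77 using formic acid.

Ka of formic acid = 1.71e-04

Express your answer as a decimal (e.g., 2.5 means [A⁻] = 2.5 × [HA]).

pKa = -log(1.71e-04) = 3.7670. pH = pKa + log([A⁻]/[HA]), so log([A⁻]/[HA]) = pH − pKa = 3.77 − 3.7670 = 0.0030. [A⁻]/[HA] = 10^(0.0030) = 1.01

[A⁻]/[HA] = 1.01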